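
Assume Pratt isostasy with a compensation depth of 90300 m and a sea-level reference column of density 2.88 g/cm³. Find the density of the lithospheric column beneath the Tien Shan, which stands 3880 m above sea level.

Pratt balance: ρ_ref D = ρ (D + h).
ρ = ρ_ref D/(D + h) = 2.88 × 90300 m/(90300 m + 3880 m) = 2.76 g/cm³.

2.76 g/cm³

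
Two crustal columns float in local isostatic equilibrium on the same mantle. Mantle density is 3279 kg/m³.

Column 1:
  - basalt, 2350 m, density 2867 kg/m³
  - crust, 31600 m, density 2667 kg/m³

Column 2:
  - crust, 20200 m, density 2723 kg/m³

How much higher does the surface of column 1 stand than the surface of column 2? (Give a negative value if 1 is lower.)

For any compensation level in the mantle, the mantle terms cancel and isostasy reduces to e = (Σt_1 − Σt_2) − (Σ(ρt)_1 − Σ(ρt)_2) / ρ_m.
Σt_1 = 33950 m; Σt_2 = 20200 m; Σ(ρt)_1 = 91014650; Σ(ρt)_2 = 55004600 (in m·kg/m³).
e = (33950 − 20200) − (91014650 − 55004600) / 3279 = 2770 m.

2770 m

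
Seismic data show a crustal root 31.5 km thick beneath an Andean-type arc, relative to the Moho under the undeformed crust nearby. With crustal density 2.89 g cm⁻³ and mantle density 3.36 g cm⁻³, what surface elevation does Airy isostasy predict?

5.12 km

By Archimedes' principle applied to the lithosphere: ρ_c h = (ρ_m − ρ_c) r.
h = r (ρ_m − ρ_c) / ρ_c = 31.5 km × (3.36 − 2.89) / 2.89 = 5.12 km.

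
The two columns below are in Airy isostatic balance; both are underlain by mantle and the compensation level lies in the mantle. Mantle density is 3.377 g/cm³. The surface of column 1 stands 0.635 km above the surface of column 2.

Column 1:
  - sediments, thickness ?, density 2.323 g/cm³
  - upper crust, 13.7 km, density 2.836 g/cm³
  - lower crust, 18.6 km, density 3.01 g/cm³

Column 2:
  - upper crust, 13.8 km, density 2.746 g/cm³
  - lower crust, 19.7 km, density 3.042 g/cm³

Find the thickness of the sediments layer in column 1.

3.05 km

Take the compensation level at the base of the deeper column (depth z_c below the surface of column 1) and equate Σ ρ_i t_i down to z_c; mantle fills any gap and the z_c terms cancel.
Column 1: x×2.323 + 13.7×2.836 + 18.6×3.01 + (z_c − 32.3 − x)×3.377
Column 2: 0.635×0 + 13.8×2.746 + 19.7×3.042 + (z_c − 0.635 − 33.5)×3.377
The z_c×3.377 term appears on both sides and cancels. Collect the known terms of each column as K = Σ(ρt)_known − 3.377 × (depth of known layers): K_1 = 94.8392 − 3.377×32.3 = −14.2379; K_2 = 97.8222 − 3.377×(0.635 + 33.5) = −17.451695.
Balance: K_1 − x×(3.377 − 2.323) = K_2, so x = (K_1 − K_2)/(3.377 − 2.323) = 3.21379/1.054 = 3.05 km.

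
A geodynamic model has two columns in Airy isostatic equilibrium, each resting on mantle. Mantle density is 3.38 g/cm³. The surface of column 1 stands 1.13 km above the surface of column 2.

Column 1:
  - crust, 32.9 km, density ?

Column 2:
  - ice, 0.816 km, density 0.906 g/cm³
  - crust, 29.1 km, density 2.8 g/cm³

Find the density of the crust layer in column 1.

Take the compensation level at the base of the deeper column (depth z_c below the surface of column 1) and equate Σ ρ_i t_i down to z_c; mantle fills any gap and the z_c terms cancel.
Column 1: 32.9×ρ + (z_c − 32.9)×3.38
Column 2: 1.13×0 + 0.816×0.906 + 29.1×2.8 + (z_c − 1.13 − 29.916)×3.38
The z_c×3.38 term appears on both sides and cancels. Collect the known terms of each column as K = Σ(ρt)_known − 3.38 × (depth of known layers): K_1 = 0 − 3.38×32.9 = −111.202; K_2 = 82.219296 − 3.38×(1.13 + 29.916) = −22.716184.
Balance: K_1 + 32.9×ρ = K_2, so ρ = (K_2 − K_1)/32.9 = 88.4858/32.9 = 2.69 g/cm³.

2.69 g/cm³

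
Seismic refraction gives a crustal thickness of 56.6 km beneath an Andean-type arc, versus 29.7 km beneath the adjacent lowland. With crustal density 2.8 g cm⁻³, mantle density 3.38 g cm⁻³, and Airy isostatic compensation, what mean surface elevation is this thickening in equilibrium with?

4.62 km

Excess crust Δ = 56.6 km − 29.7 km = 26.9 km, split between elevation h and root r with h + r = Δ.
Airy balance ρ_c h = (ρ_m − ρ_c) r gives r = h ρ_c/(ρ_m − ρ_c), so h (1 + ρ_c/(ρ_m − ρ_c)) = Δ, i.e. h = Δ (ρ_m − ρ_c)/ρ_m.
h = 26.9 km × 0.58/3.38 = 4.62 km.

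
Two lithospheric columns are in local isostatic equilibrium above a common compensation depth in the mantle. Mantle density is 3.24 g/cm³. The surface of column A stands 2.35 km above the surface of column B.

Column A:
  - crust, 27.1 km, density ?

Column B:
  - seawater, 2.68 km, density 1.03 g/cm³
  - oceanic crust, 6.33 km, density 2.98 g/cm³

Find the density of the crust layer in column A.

Take the compensation level at the base of the deeper column (depth z_c below the surface of column A) and equate Σ ρ_i t_i down to z_c; mantle fills any gap and the z_c terms cancel.
Column A: 27.1×ρ + (z_c − 27.1)×3.24
Column B: 2.35×0 + 2.68×1.03 + 6.33×2.98 + (z_c − 2.35 − 9.01)×3.24
The z_c×3.24 term appears on both sides and cancels. Collect the known terms of each column as K = Σ(ρt)_known − 3.24 × (depth of known layers): K_A = 0 − 3.24×27.1 = −87.804; K_B = 21.6238 − 3.24×(2.35 + 9.01) = −15.1826.
Balance: K_A + 27.1×ρ = K_B, so ρ = (K_B − K_A)/27.1 = 72.6214/27.1 = 2.68 g/cm³.

2.68 g/cm³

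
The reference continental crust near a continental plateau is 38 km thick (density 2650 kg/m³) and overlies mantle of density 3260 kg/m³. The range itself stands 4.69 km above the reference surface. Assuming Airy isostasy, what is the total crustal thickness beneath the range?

63.1 km

Root depth r = h ρ_c / (ρ_m − ρ_c) = 4.69 km × 2650 / 610 = 20.37 km.
Total thickness = T + h + r = 38 km + 4.69 km + 20.37 km = 63.1 km.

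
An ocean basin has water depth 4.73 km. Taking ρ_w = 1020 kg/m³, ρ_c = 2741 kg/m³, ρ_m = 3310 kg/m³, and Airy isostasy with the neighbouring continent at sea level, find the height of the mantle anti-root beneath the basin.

14.3 km

Balancing pressure at the compensation depth: replacing crust with seawater at the top is compensated by replacing crust with mantle at the base: d (ρ_c − ρ_w) = a (ρ_m − ρ_c).
a = d (ρ_c − ρ_w)/(ρ_m − ρ_c) = 4.73 km × 1721/569 = 14.3 km.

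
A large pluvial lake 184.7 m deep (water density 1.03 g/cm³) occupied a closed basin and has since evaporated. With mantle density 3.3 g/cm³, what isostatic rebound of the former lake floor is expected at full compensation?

u = d ρ_w/ρ_m = 184.7 m × 1.03/3.3 = 57.6 m.

57.6 m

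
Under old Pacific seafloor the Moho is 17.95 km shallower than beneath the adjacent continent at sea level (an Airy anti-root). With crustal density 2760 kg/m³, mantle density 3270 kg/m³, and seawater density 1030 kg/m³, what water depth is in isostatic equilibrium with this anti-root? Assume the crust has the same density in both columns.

Replacing a thickness d of crust by seawater at the top must be balanced by replacing crust with mantle at the base: d (ρ_c − ρ_w) = a (ρ_m − ρ_c).
d = a (ρ_m − ρ_c)/(ρ_c − ρ_w) = 17.95 km × 510/1730 = 5.29 km.

5.29 km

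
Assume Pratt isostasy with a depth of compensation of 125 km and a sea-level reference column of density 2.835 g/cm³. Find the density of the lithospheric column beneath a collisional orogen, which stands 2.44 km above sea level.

Pratt balance: ρ_ref D = ρ (D + h).
ρ = ρ_ref D/(D + h) = 2.835 × 125 km/(125 km + 2.44 km) = 2.78 g/cm³.

2.78 g/cm³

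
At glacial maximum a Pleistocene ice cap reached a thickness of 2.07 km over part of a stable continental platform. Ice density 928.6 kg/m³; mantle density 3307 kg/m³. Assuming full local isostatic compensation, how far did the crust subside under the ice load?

In Airy isostatic equilibrium: the ice load ρ_ice t is balanced by mantle displaced below, ρ_m s.
s = t ρ_ice / ρ_m = 2.07 km × 928.6/3307 = 0.581 km.

0.581 km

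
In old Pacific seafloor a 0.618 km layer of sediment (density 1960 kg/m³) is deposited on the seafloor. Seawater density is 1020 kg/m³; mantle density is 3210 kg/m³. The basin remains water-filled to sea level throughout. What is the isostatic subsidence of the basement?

0.265 km

Submarine loading: the sediment displaces seawater, and the subsidence is in turn flooded, so s (ρ_m − ρ_w) = t (ρ_sed − ρ_w).
s = 0.618 km × (1960 − 1020) / (3210 − 1020) = 0.265 km.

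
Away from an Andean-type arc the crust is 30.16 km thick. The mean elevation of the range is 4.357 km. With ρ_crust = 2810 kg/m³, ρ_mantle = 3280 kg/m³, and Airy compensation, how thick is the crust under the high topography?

60.6 km

Root depth r = h ρ_c / (ρ_m − ρ_c) = 4.357 km × 2810 / 470 = 26.05 km.
Total thickness = T + h + r = 30.16 km + 4.357 km + 26.05 km = 60.6 km.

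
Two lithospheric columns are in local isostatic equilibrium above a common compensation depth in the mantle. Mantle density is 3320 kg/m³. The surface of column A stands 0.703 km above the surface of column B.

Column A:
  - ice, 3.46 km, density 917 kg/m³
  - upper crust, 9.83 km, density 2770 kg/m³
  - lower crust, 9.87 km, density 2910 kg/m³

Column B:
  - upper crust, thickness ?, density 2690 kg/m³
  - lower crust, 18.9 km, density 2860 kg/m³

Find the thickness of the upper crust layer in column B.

Take the compensation level at the base of the deeper column (depth z_c below the surface of column A) and equate Σ ρ_i t_i down to z_c; mantle fills any gap and the z_c terms cancel.
Column A: 3.46×917 + 9.83×2770 + 9.87×2910 + (z_c − 23.16)×3320
Column B: 0.703×0 + x×2690 + 18.9×2860 + (z_c − 0.703 − 18.9 − x)×3320
The z_c×3320 term appears on both sides and cancels. Collect the known terms of each column as K = Σ(ρt)_known − 3320 × (depth of known layers): K_A = 59123.62 − 3320×23.16 = −17767.58; K_B = 54054 − 3320×(0.703 + 18.9) = −11027.96.
Balance: K_A = K_B − x×(3320 − 2690), so x = (K_B − K_A)/(3320 − 2690) = 6739.62/630 = 10.7 km.

10.7 km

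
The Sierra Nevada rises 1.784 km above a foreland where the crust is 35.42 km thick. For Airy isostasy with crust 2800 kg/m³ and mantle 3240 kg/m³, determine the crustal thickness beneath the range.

48.6 km

Root depth r = h ρ_c / (ρ_m − ρ_c) = 1.784 km × 2800 / 440 = 11.35 km.
Total thickness = T + h + r = 35.42 km + 1.784 km + 11.35 km = 48.6 km.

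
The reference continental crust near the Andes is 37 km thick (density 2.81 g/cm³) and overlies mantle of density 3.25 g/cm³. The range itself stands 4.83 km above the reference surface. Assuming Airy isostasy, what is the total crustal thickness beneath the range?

Root depth r = h ρ_c / (ρ_m − ρ_c) = 4.83 km × 2.81 / 0.44 = 30.85 km.
Total thickness = T + h + r = 37 km + 4.83 km + 30.85 km = 72.7 km.

72.7 km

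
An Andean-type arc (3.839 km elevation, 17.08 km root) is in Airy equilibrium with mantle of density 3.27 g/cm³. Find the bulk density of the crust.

2.67 g/cm³

ρ_c h = (ρ_m − ρ_c) r → ρ_c (h + r) = ρ_m r → ρ_c = ρ_m r / (h + r).
ρ_c = 3.27 × 17.08 km / (3.839 km + 17.08 km) = 2.67 g/cm³.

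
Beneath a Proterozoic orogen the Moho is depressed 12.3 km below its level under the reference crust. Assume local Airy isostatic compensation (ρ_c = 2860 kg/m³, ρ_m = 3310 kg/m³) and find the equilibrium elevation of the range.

1.94 km

Equating mass per unit area of the two columns: ρ_c h = (ρ_m − ρ_c) r.
h = r (ρ_m − ρ_c) / ρ_c = 12.3 km × (3310 − 2860) / 2860 = 1.94 km.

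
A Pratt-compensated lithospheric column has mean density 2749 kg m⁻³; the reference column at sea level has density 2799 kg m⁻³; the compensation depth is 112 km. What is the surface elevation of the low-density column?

ρ_ref D = ρ (D + h) → h = D (ρ_ref − ρ)/ρ.
h = 112 km × (2799 − 2749)/2749 = 2.04 km.

2.04 km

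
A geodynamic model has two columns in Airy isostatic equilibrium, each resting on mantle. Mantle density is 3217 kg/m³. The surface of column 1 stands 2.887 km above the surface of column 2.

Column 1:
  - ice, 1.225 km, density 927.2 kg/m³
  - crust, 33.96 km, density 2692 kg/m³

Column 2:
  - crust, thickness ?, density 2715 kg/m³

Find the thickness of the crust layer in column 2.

22.6 km

Take the compensation level at the base of the deeper column (depth z_c below the surface of column 1) and equate Σ ρ_i t_i down to z_c; mantle fills any gap and the z_c terms cancel.
Column 1: 1.225×927.2 + 33.96×2692 + (z_c − 35.185)×3217
Column 2: 2.887×0 + x×2715 + (z_c − 2.887 − 0 − x)×3217
The z_c×3217 term appears on both sides and cancels. Collect the known terms of each column as K = Σ(ρt)_known − 3217 × (depth of known layers): K_1 = 92556.14 − 3217×35.185 = −20634.005; K_2 = 0 − 3217×(2.887 + 0) = −9287.479.
Balance: K_1 = K_2 − x×(3217 − 2715), so x = (K_2 − K_1)/(3217 − 2715) = 11346.5/502 = 22.6 km.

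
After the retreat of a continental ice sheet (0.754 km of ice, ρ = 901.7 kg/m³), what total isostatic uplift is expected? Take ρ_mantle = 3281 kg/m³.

0.207 km

Removing the load lets mantle flow back in; uplift u satisfies ρ_ice t = ρ_m u.
u = t ρ_ice/ρ_m = 0.754 km × 901.7/3281 = 0.207 km.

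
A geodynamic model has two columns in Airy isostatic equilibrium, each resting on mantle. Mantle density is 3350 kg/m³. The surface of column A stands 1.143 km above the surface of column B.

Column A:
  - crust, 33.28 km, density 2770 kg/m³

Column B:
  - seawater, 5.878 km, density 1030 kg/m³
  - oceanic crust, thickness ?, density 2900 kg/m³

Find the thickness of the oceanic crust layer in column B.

4.08 km

Take the compensation level at the base of the deeper column (depth z_c below the surface of column A) and equate Σ ρ_i t_i down to z_c; mantle fills any gap and the z_c terms cancel.
Column A: 33.28×2770 + (z_c − 33.28)×3350
Column B: 1.143×0 + 5.878×1030 + x×2900 + (z_c − 1.143 − 5.878 − x)×3350
The z_c×3350 term appears on both sides and cancels. Collect the known terms of each column as K = Σ(ρt)_known − 3350 × (depth of known layers): K_A = 92185.6 − 3350×33.28 = −19302.4; K_B = 6054.34 − 3350×(1.143 + 5.878) = −17466.01.
Balance: K_A = K_B − x×(3350 − 2900), so x = (K_B − K_A)/(3350 − 2900) = 1836.39/450 = 4.08 km.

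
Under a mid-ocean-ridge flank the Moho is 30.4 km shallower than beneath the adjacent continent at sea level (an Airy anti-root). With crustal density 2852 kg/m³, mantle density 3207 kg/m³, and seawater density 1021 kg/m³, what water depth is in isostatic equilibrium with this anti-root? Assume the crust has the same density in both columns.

5.89 km

Replacing a thickness d of crust by seawater at the top must be balanced by replacing crust with mantle at the base: d (ρ_c − ρ_w) = a (ρ_m − ρ_c).
d = a (ρ_m − ρ_c)/(ρ_c − ρ_w) = 30.4 km × 355/1831 = 5.89 km.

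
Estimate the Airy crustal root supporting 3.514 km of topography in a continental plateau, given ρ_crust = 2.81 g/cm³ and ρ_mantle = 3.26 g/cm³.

21.9 km

In Airy isostatic equilibrium: the weight of the topography is balanced by the buoyancy of the root, ρ_c h = (ρ_m − ρ_c) r.
r = h · ρ_c / (ρ_m − ρ_c) = 3.514 km × 2.81 / (3.26 − 2.81) = 21.9 km.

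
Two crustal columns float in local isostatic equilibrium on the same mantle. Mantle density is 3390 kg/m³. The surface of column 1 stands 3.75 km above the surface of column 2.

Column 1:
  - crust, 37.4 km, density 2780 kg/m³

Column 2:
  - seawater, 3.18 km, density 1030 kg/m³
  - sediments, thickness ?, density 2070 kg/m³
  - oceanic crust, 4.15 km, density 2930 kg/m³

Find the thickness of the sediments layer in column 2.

0.521 km

Take the compensation level at the base of the deeper column (depth z_c below the surface of column 1) and equate Σ ρ_i t_i down to z_c; mantle fills any gap and the z_c terms cancel.
Column 1: 37.4×2780 + (z_c − 37.4)×3390
Column 2: 3.75×0 + 3.18×1030 + x×2070 + 4.15×2930 + (z_c − 3.75 − 7.33 − x)×3390
The z_c×3390 term appears on both sides and cancels. Collect the known terms of each column as K = Σ(ρt)_known − 3390 × (depth of known layers): K_1 = 103972 − 3390×37.4 = −22814; K_2 = 15434.9 − 3390×(3.75 + 7.33) = −22126.3.
Balance: K_1 = K_2 − x×(3390 − 2070), so x = (K_2 − K_1)/(3390 − 2070) = 687.7/1320 = 0.521 km.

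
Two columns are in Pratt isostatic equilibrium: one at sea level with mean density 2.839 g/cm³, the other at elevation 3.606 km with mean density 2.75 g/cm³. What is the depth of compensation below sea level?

111 km

ρ_ref D = ρ (D + h) → D (ρ_ref − ρ) = ρ h.
D = ρ h/(ρ_ref − ρ) = 2.75 × 3.606 km/(2.839 − 2.75) = 111 km.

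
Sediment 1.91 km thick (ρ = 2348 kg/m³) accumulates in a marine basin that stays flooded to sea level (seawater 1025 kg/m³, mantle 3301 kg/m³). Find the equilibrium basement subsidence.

1.11 km

Submarine loading: the sediment displaces seawater, and the subsidence is in turn flooded, so s (ρ_m − ρ_w) = t (ρ_sed − ρ_w).
s = 1.91 km × (2348 − 1025) / (3301 − 1025) = 1.11 km.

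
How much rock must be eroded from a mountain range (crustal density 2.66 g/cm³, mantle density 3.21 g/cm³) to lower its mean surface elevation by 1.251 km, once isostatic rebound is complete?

7.3 km

Net drop Δ = e − u = e − e ρ_c/ρ_m = e (ρ_m − ρ_c)/ρ_m.
e = Δ ρ_m/(ρ_m − ρ_c) = 1.251 km × 3.21/0.55 = 7.3 km.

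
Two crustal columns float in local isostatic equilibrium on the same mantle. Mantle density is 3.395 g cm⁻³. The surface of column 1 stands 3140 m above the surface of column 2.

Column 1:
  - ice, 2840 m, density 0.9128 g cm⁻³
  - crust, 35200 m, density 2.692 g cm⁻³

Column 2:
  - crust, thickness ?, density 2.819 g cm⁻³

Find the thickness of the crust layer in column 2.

Take the compensation level at the base of the deeper column (depth z_c below the surface of column 1) and equate Σ ρ_i t_i down to z_c; mantle fills any gap and the z_c terms cancel.
Column 1: 2840×0.9128 + 35200×2.692 + (z_c − 38040)×3.395
Column 2: 3140×0 + x×2.819 + (z_c − 3140 − 0 − x)×3.395
The z_c×3.395 term appears on both sides and cancels. Collect the known terms of each column as K = Σ(ρt)_known − 3.395 × (depth of known layers): K_1 = 97350.752 − 3.395×38040 = −31795.048; K_2 = 0 − 3.395×(3140 + 0) = −10660.3.
Balance: K_1 = K_2 − x×(3.395 − 2.819), so x = (K_2 − K_1)/(3.395 − 2.819) = 21134.7/0.576 = 36700 m.

36700 m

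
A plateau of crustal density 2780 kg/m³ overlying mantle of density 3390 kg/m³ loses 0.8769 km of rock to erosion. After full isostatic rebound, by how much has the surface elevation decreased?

Rebound u = e ρ_c/ρ_m = 0.8769 km × 2780/3390 = 0.7191 km.
Net surface drop = e − u = 0.8769 km − 0.7191 km = e (ρ_m − ρ_c)/ρ_m = 0.158 km.

0.158 km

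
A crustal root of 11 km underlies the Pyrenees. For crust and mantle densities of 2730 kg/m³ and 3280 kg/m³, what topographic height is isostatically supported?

In Airy isostatic equilibrium: ρ_c h = (ρ_m − ρ_c) r.
h = r (ρ_m − ρ_c) / ρ_c = 11 km × (3280 − 2730) / 2730 = 2.22 km.

2.22 km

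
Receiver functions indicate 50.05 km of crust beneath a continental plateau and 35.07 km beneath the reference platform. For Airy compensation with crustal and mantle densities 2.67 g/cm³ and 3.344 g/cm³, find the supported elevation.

3.02 km

Excess crust Δ = 50.05 km − 35.07 km = 14.98 km, split between elevation h and root r with h + r = Δ.
Airy balance ρ_c h = (ρ_m − ρ_c) r gives r = h ρ_c/(ρ_m − ρ_c), so h (1 + ρ_c/(ρ_m − ρ_c)) = Δ, i.e. h = Δ (ρ_m − ρ_c)/ρ_m.
h = 14.98 km × 0.674/3.344 = 3.02 km.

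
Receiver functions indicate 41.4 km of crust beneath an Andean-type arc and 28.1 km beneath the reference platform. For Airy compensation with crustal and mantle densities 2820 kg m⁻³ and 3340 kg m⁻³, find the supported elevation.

2.07 km

Excess crust Δ = 41.4 km − 28.1 km = 13.3 km, split between elevation h and root r with h + r = Δ.
Airy balance ρ_c h = (ρ_m − ρ_c) r gives r = h ρ_c/(ρ_m − ρ_c), so h (1 + ρ_c/(ρ_m − ρ_c)) = Δ, i.e. h = Δ (ρ_m − ρ_c)/ρ_m.
h = 13.3 km × 520/3340 = 2.07 km.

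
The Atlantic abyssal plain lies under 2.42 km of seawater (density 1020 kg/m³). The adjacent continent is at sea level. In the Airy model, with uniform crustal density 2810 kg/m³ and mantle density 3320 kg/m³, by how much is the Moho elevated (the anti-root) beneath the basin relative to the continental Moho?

8.49 km

In Airy isostatic equilibrium: replacing crust with seawater at the top is compensated by replacing crust with mantle at the base: d (ρ_c − ρ_w) = a (ρ_m − ρ_c).
a = d (ρ_c − ρ_w)/(ρ_m − ρ_c) = 2.42 km × 1790/510 = 8.49 km.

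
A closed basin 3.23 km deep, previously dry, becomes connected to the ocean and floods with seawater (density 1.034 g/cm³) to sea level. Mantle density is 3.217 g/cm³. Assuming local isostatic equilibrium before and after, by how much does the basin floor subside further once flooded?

1.53 km

After flooding the water column is d + s deep. Its weight must equal the weight of mantle displaced by the extra subsidence s: (d + s) ρ_w = s ρ_m.
s = d ρ_w / (ρ_m − ρ_w) = 3.23 km × 1.034/(3.217 − 1.034) = 1.53 km.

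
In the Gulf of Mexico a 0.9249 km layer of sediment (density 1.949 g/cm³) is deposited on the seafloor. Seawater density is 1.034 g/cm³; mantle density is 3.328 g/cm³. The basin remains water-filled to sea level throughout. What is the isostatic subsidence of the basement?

0.369 km

Submarine loading: the sediment displaces seawater, and the subsidence is in turn flooded, so s (ρ_m − ρ_w) = t (ρ_sed − ρ_w).
s = 0.9249 km × (1.949 − 1.034) / (3.328 − 1.034) = 0.369 km.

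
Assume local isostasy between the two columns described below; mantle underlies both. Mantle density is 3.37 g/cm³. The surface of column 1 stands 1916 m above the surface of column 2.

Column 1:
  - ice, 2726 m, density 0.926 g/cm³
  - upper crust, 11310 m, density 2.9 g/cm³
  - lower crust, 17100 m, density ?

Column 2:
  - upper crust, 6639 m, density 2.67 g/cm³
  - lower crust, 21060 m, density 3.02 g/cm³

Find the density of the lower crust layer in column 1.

Take the compensation level at the base of the deeper column (depth z_c below the surface of column 1) and equate Σ ρ_i t_i down to z_c; mantle fills any gap and the z_c terms cancel.
Column 1: 2726×0.926 + 11310×2.9 + 17100×ρ + (z_c − 31136)×3.37
Column 2: 1916×0 + 6639×2.67 + 21060×3.02 + (z_c − 1916 − 27699)×3.37
The z_c×3.37 term appears on both sides and cancels. Collect the known terms of each column as K = Σ(ρt)_known − 3.37 × (depth of known layers): K_1 = 35323.276 − 3.37×31136 = −69605.044; K_2 = 81327.33 − 3.37×(1916 + 27699) = −18475.22.
Balance: K_1 + 17100×ρ = K_2, so ρ = (K_2 − K_1)/17100 = 51129.8/17100 = 2.99 g/cm³.

2.99 g/cm³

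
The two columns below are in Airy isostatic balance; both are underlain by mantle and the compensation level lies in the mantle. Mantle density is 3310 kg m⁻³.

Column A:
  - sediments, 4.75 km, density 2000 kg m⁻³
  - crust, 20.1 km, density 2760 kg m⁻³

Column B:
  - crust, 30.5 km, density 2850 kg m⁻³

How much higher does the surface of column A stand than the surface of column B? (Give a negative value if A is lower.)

For any compensation level in the mantle, the mantle terms cancel and isostasy reduces to e = (Σt_A − Σt_B) − (Σ(ρt)_A − Σ(ρt)_B) / ρ_m.
Σt_A = 24.85 km; Σt_B = 30.5 km; Σ(ρt)_A = 64976; Σ(ρt)_B = 86925 (in km·kg m⁻³).
e = (24.85 − 30.5) − (64976 − 86925) / 3310 = 0.981 km.

0.981 km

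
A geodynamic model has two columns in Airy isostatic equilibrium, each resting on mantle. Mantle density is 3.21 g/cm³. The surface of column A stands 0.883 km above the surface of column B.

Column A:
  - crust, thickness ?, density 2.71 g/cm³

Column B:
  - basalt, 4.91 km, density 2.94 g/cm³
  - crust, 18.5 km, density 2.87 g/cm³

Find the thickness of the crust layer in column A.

20.9 km

Take the compensation level at the base of the deeper column (depth z_c below the surface of column A) and equate Σ ρ_i t_i down to z_c; mantle fills any gap and the z_c terms cancel.
Column A: x×2.71 + (z_c − 0 − x)×3.21
Column B: 0.883×0 + 4.91×2.94 + 18.5×2.87 + (z_c − 0.883 − 23.41)×3.21
The z_c×3.21 term appears on both sides and cancels. Collect the known terms of each column as K = Σ(ρt)_known − 3.21 × (depth of known layers): K_A = 0 − 3.21×0 = 0; K_B = 67.5304 − 3.21×(0.883 + 23.41) = −10.45013.
Balance: K_A − x×(3.21 − 2.71) = K_B, so x = (K_A − K_B)/(3.21 − 2.71) = 10.4501/0.5 = 20.9 km.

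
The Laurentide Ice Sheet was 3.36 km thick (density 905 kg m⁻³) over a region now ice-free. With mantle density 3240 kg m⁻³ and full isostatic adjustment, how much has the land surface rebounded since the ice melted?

Removing the load lets mantle flow back in; uplift u satisfies ρ_ice t = ρ_m u.
u = t ρ_ice/ρ_m = 3.36 km × 905/3240 = 0.939 km.

0.939 km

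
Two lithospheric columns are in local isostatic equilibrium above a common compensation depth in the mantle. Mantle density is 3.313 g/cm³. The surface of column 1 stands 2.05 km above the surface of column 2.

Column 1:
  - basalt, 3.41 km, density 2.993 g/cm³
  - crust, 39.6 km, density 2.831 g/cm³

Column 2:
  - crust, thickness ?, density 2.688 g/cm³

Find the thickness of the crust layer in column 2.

21.4 km

Take the compensation level at the base of the deeper column (depth z_c below the surface of column 1) and equate Σ ρ_i t_i down to z_c; mantle fills any gap and the z_c terms cancel.
Column 1: 3.41×2.993 + 39.6×2.831 + (z_c − 43.01)×3.313
Column 2: 2.05×0 + x×2.688 + (z_c − 2.05 − 0 − x)×3.313
The z_c×3.313 term appears on both sides and cancels. Collect the known terms of each column as K = Σ(ρt)_known − 3.313 × (depth of known layers): K_1 = 122.31373 − 3.313×43.01 = −20.1784; K_2 = 0 − 3.313×(2.05 + 0) = −6.79165.
Balance: K_1 = K_2 − x×(3.313 − 2.688), so x = (K_2 − K_1)/(3.313 − 2.688) = 13.3867/0.625 = 21.4 km.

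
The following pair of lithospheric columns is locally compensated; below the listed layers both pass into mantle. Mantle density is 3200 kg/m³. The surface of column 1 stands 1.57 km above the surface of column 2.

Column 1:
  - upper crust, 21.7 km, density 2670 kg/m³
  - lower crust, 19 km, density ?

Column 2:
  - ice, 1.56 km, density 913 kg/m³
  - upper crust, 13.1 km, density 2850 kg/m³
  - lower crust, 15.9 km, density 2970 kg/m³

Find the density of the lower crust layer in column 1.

Take the compensation level at the base of the deeper column (depth z_c below the surface of column 1) and equate Σ ρ_i t_i down to z_c; mantle fills any gap and the z_c terms cancel.
Column 1: 21.7×2670 + 19×ρ + (z_c − 40.7)×3200
Column 2: 1.57×0 + 1.56×913 + 13.1×2850 + 15.9×2970 + (z_c − 1.57 − 30.56)×3200
The z_c×3200 term appears on both sides and cancels. Collect the known terms of each column as K = Σ(ρt)_known − 3200 × (depth of known layers): K_1 = 57939 − 3200×40.7 = −72301; K_2 = 85982.28 − 3200×(1.57 + 30.56) = −16833.72.
Balance: K_1 + 19×ρ = K_2, so ρ = (K_2 − K_1)/19 = 55467.3/19 = 2920 kg/m³.

2920 kg/m³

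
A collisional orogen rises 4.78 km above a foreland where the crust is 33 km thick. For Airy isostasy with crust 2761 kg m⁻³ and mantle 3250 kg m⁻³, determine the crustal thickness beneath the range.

64.8 km

Root depth r = h ρ_c / (ρ_m − ρ_c) = 4.78 km × 2761 / 489 = 26.99 km.
Total thickness = T + h + r = 33 km + 4.78 km + 26.99 km = 64.8 km.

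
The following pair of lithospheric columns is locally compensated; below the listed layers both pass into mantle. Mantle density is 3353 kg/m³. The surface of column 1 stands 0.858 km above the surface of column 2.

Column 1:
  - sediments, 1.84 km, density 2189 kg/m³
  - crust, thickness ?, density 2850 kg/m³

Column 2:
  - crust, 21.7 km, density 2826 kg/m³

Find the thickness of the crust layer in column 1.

Take the compensation level at the base of the deeper column (depth z_c below the surface of column 1) and equate Σ ρ_i t_i down to z_c; mantle fills any gap and the z_c terms cancel.
Column 1: 1.84×2189 + x×2850 + (z_c − 1.84 − x)×3353
Column 2: 0.858×0 + 21.7×2826 + (z_c − 0.858 − 21.7)×3353
The z_c×3353 term appears on both sides and cancels. Collect the known terms of each column as K = Σ(ρt)_known − 3353 × (depth of known layers): K_1 = 4027.76 − 3353×1.84 = −2141.76; K_2 = 61324.2 − 3353×(0.858 + 21.7) = −14312.774.
Balance: K_1 − x×(3353 − 2850) = K_2, so x = (K_1 − K_2)/(3353 − 2850) = 12171/503 = 24.2 km.

24.2 km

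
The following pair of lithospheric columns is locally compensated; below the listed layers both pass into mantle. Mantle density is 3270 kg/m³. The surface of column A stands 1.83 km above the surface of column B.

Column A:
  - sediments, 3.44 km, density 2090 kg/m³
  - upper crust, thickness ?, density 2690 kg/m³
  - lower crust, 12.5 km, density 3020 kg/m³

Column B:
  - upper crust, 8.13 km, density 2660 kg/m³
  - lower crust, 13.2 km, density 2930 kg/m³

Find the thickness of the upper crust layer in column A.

14.2 km

Take the compensation level at the base of the deeper column (depth z_c below the surface of column A) and equate Σ ρ_i t_i down to z_c; mantle fills any gap and the z_c terms cancel.
Column A: 3.44×2090 + x×2690 + 12.5×3020 + (z_c − 15.94 − x)×3270
Column B: 1.83×0 + 8.13×2660 + 13.2×2930 + (z_c − 1.83 − 21.33)×3270
The z_c×3270 term appears on both sides and cancels. Collect the known terms of each column as K = Σ(ρt)_known − 3270 × (depth of known layers): K_A = 44939.6 − 3270×15.94 = −7184.2; K_B = 60301.8 − 3270×(1.83 + 21.33) = −15431.4.
Balance: K_A − x×(3270 − 2690) = K_B, so x = (K_A − K_B)/(3270 − 2690) = 8247.2/580 = 14.2 km.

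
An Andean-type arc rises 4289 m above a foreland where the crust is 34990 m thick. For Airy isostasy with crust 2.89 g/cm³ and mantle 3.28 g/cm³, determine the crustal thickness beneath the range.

Root depth r = h ρ_c / (ρ_m − ρ_c) = 4289 m × 2.89 / 0.39 = 31780 m.
Total thickness = T + h + r = 34990 m + 4289 m + 31780 m = 71100 m.

71100 m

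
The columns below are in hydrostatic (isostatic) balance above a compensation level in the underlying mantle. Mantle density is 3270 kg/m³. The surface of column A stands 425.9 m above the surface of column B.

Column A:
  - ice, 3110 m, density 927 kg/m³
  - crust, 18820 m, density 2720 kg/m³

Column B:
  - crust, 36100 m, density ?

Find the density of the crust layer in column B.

2820 kg/m³

Take the compensation level at the base of the deeper column (depth z_c below the surface of column A) and equate Σ ρ_i t_i down to z_c; mantle fills any gap and the z_c terms cancel.
Column A: 3110×927 + 18820×2720 + (z_c − 21930)×3270
Column B: 425.9×0 + 36100×ρ + (z_c − 425.9 − 36100)×3270
The z_c×3270 term appears on both sides and cancels. Collect the known terms of each column as K = Σ(ρt)_known − 3270 × (depth of known layers): K_A = 54073370 − 3270×21930 = −17637730; K_B = 0 − 3270×(425.9 + 36100) = −119439693.
Balance: K_A = K_B + 36100×ρ, so ρ = (K_A − K_B)/36100 = 101802000/36100 = 2820 kg/m³.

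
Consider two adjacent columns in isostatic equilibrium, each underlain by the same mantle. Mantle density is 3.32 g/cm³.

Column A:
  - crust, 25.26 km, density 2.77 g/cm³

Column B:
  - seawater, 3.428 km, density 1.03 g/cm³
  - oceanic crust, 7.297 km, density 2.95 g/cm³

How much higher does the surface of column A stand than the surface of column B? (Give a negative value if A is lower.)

For any compensation level in the mantle, the mantle terms cancel and isostasy reduces to e = (Σt_A − Σt_B) − (Σ(ρt)_A − Σ(ρt)_B) / ρ_m.
Σt_A = 25.26 km; Σt_B = 10.725 km; Σ(ρt)_A = 69.9702; Σ(ρt)_B = 25.05699 (in km·g/cm³).
e = (25.26 − 10.725) − (69.9702 − 25.05699) / 3.32 = 1.01 km.

1.01 km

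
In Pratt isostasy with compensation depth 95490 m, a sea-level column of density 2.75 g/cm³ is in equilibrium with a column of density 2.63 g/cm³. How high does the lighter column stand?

ρ_ref D = ρ (D + h) → h = D (ρ_ref − ρ)/ρ.
h = 95490 m × (2.75 − 2.63)/2.63 = 4360 m.

4360 m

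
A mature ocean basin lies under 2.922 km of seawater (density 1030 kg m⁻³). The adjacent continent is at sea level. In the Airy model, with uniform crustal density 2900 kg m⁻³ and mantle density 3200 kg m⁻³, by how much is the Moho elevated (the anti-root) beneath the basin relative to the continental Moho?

18.2 km

Balancing pressure at the compensation depth: replacing crust with seawater at the top is compensated by replacing crust with mantle at the base: d (ρ_c − ρ_w) = a (ρ_m − ρ_c).
a = d (ρ_c − ρ_w)/(ρ_m − ρ_c) = 2.922 km × 1870/300 = 18.2 km.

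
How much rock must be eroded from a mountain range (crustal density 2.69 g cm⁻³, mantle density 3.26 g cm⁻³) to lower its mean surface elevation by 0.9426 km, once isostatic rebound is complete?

5.39 km

Net drop Δ = e − u = e − e ρ_c/ρ_m = e (ρ_m − ρ_c)/ρ_m.
e = Δ ρ_m/(ρ_m − ρ_c) = 0.9426 km × 3.26/0.57 = 5.39 km.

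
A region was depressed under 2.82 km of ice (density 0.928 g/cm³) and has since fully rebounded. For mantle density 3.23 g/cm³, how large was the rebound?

Removing the load lets mantle flow back in; uplift u satisfies ρ_ice t = ρ_m u.
u = t ρ_ice/ρ_m = 2.82 km × 0.928/3.23 = 0.81 km.

0.81 km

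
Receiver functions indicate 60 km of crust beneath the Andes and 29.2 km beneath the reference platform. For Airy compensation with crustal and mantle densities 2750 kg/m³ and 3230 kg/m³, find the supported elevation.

4.58 km

Excess crust Δ = 60 km − 29.2 km = 30.8 km, split between elevation h and root r with h + r = Δ.
Airy balance ρ_c h = (ρ_m − ρ_c) r gives r = h ρ_c/(ρ_m − ρ_c), so h (1 + ρ_c/(ρ_m − ρ_c)) = Δ, i.e. h = Δ (ρ_m − ρ_c)/ρ_m.
h = 30.8 km × 480/3230 = 4.58 km.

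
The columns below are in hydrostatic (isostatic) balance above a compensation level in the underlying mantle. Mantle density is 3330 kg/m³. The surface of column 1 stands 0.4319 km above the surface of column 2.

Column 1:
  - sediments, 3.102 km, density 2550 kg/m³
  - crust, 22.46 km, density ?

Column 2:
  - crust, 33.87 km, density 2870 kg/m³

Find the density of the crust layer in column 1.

2680 kg/m³

Take the compensation level at the base of the deeper column (depth z_c below the surface of column 1) and equate Σ ρ_i t_i down to z_c; mantle fills any gap and the z_c terms cancel.
Column 1: 3.102×2550 + 22.46×ρ + (z_c − 25.562)×3330
Column 2: 0.4319×0 + 33.87×2870 + (z_c − 0.4319 − 33.87)×3330
The z_c×3330 term appears on both sides and cancels. Collect the known terms of each column as K = Σ(ρt)_known − 3330 × (depth of known layers): K_1 = 7910.1 − 3330×25.562 = −77211.36; K_2 = 97206.9 − 3330×(0.4319 + 33.87) = −17018.427.
Balance: K_1 + 22.46×ρ = K_2, so ρ = (K_2 − K_1)/22.46 = 60192.9/22.46 = 2680 kg/m³.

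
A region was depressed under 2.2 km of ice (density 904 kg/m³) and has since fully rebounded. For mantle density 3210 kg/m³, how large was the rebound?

0.62 km

Removing the load lets mantle flow back in; uplift u satisfies ρ_ice t = ρ_m u.
u = t ρ_ice/ρ_m = 2.2 km × 904/3210 = 0.62 km.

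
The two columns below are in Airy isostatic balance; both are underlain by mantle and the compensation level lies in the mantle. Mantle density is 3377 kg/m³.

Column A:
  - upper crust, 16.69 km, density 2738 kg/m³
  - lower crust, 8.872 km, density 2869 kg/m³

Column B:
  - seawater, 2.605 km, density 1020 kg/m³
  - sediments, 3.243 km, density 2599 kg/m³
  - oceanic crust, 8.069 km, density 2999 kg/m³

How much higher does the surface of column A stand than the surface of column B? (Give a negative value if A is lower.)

1.02 km

For any compensation level in the mantle, the mantle terms cancel and isostasy reduces to e = (Σt_A − Σt_B) − (Σ(ρt)_A − Σ(ρt)_B) / ρ_m.
Σt_A = 25.562 km; Σt_B = 13.917 km; Σ(ρt)_A = 71150.988; Σ(ρt)_B = 35284.588 (in km·kg/m³).
e = (25.562 − 13.917) − (71150.988 − 35284.588) / 3377 = 1.02 km.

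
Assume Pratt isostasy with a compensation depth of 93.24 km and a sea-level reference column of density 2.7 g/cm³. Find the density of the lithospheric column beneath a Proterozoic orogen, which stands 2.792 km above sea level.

2.62 g/cm³

Pratt balance: ρ_ref D = ρ (D + h).
ρ = ρ_ref D/(D + h) = 2.7 × 93.24 km/(93.24 km + 2.792 km) = 2.62 g/cm³.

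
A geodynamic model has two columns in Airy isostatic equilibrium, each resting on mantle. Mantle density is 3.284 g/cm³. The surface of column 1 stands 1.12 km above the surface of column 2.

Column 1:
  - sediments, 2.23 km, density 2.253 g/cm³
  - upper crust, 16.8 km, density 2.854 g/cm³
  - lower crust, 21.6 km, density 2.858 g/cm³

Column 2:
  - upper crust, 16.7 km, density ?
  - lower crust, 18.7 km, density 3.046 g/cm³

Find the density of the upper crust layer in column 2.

Take the compensation level at the base of the deeper column (depth z_c below the surface of column 1) and equate Σ ρ_i t_i down to z_c; mantle fills any gap and the z_c terms cancel.
Column 1: 2.23×2.253 + 16.8×2.854 + 21.6×2.858 + (z_c − 40.63)×3.284
Column 2: 1.12×0 + 16.7×ρ + 18.7×3.046 + (z_c − 1.12 − 35.4)×3.284
The z_c×3.284 term appears on both sides and cancels. Collect the known terms of each column as K = Σ(ρt)_known − 3.284 × (depth of known layers): K_1 = 114.70419 − 3.284×40.63 = −18.72473; K_2 = 56.9602 − 3.284×(1.12 + 35.4) = −62.97148.
Balance: K_1 = K_2 + 16.7×ρ, so ρ = (K_1 − K_2)/16.7 = 44.2467/16.7 = 2.65 g/cm³.

2.65 g/cm³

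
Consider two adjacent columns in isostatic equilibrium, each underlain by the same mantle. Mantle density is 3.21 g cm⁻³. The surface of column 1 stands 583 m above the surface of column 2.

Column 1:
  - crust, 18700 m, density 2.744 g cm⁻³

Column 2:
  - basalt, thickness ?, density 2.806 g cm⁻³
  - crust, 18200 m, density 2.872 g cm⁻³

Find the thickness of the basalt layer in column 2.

Take the compensation level at the base of the deeper column (depth z_c below the surface of column 1) and equate Σ ρ_i t_i down to z_c; mantle fills any gap and the z_c terms cancel.
Column 1: 18700×2.744 + (z_c − 18700)×3.21
Column 2: 583×0 + x×2.806 + 18200×2.872 + (z_c − 583 − 18200 − x)×3.21
The z_c×3.21 term appears on both sides and cancels. Collect the known terms of each column as K = Σ(ρt)_known − 3.21 × (depth of known layers): K_1 = 51312.8 − 3.21×18700 = −8714.2; K_2 = 52270.4 − 3.21×(583 + 18200) = −8023.03.
Balance: K_1 = K_2 − x×(3.21 − 2.806), so x = (K_2 − K_1)/(3.21 − 2.806) = 691.17/0.404 = 1710 m.

1710 m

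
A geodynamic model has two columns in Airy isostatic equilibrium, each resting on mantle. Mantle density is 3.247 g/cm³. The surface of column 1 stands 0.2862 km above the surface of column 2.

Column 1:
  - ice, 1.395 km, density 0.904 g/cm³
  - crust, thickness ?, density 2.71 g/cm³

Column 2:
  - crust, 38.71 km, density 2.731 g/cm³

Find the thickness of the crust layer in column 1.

32.8 km

Take the compensation level at the base of the deeper column (depth z_c below the surface of column 1) and equate Σ ρ_i t_i down to z_c; mantle fills any gap and the z_c terms cancel.
Column 1: 1.395×0.904 + x×2.71 + (z_c − 1.395 − x)×3.247
Column 2: 0.2862×0 + 38.71×2.731 + (z_c − 0.2862 − 38.71)×3.247
The z_c×3.247 term appears on both sides and cancels. Collect the known terms of each column as K = Σ(ρt)_known − 3.247 × (depth of known layers): K_1 = 1.26108 − 3.247×1.395 = −3.268485; K_2 = 105.71701 − 3.247×(0.2862 + 38.71) = −20.9036514.
Balance: K_1 − x×(3.247 − 2.71) = K_2, so x = (K_1 − K_2)/(3.247 − 2.71) = 17.6352/0.537 = 32.8 km.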